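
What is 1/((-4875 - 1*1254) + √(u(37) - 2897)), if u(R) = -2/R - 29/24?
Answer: -5442552/33359974865 - 2*I*√571351854/33359974865 ≈ -0.00016315 - 1.433e-6*I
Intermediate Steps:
u(R) = -29/24 - 2/R (u(R) = -2/R - 29*1/24 = -2/R - 29/24 = -29/24 - 2/R)
1/((-4875 - 1*1254) + √(u(37) - 2897)) = 1/((-4875 - 1*1254) + √((-29/24 - 2/37) - 2897)) = 1/((-4875 - 1254) + √((-29/24 - 2*1/37) - 2897)) = 1/(-6129 + √((-29/24 - 2/37) - 2897)) = 1/(-6129 + √(-1121/888 - 2897)) = 1/(-6129 + √(-2573657/888)) = 1/(-6129 + I*√571351854/444)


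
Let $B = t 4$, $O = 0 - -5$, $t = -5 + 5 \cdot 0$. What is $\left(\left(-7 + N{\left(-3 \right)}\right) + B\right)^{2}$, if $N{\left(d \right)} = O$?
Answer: $484$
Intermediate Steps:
$t = -5$ ($t = -5 + 0 = -5$)
$O = 5$ ($O = 0 + 5 = 5$)
$N{\left(d \right)} = 5$
$B = -20$ ($B = \left(-5\right) 4 = -20$)
$\left(\left(-7 + N{\left(-3 \right)}\right) + B\right)^{2} = \left(\left(-7 + 5\right) - 20\right)^{2} = \left(-2 - 20\right)^{2} = \left(-22\right)^{2} = 484$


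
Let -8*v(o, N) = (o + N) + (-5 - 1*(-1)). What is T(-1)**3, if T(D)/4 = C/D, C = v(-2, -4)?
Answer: -125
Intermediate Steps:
v(o, N) = 1/2 - N/8 - o/8 (v(o, N) = -((o + N) + (-5 - 1*(-1)))/8 = -((N + o) + (-5 + 1))/8 = -((N + o) - 4)/8 = -(-4 + N + o)/8 = 1/2 - N/8 - o/8)
C = 5/4 (C = 1/2 - 1/8*(-4) - 1/8*(-2) = 1/2 + 1/2 + 1/4 = 5/4 ≈ 1.2500)
T(D) = 5/D (T(D) = 4*(5/(4*D)) = 5/D)
T(-1)**3 = (5/(-1))**3 = (5*(-1))**3 = (-5)**3 = -125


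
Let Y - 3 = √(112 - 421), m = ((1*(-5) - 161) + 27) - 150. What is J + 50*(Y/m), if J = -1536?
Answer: -444054/289 - 50*I*√309/289 ≈ -1536.5 - 3.0412*I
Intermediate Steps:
m = -289 (m = ((-5 - 161) + 27) - 150 = (-166 + 27) - 150 = -139 - 150 = -289)
Y = 3 + I*√309 (Y = 3 + √(112 - 421) = 3 + √(-309) = 3 + I*√309 ≈ 3.0 + 17.578*I)
J + 50*(Y/m) = -1536 + 50*((3 + I*√309)/(-289)) = -1536 + 50*((3 + I*√309)*(-1/289)) = -1536 + 50*(-3/289 - I*√309/289) = -1536 + (-150/289 - 50*I*√309/289) = -444054/289 - 50*I*√309/289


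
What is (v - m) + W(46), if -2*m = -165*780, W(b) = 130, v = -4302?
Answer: -68522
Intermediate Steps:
m = 64350 (m = -(-165)*780/2 = -1/2*(-128700) = 64350)
(v - m) + W(46) = (-4302 - 1*64350) + 130 = (-4302 - 64350) + 130 = -68652 + 130 = -68522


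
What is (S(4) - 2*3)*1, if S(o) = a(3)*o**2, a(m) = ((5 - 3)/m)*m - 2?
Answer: -6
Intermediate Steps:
a(m) = 0 (a(m) = (2/m)*m - 2 = 2 - 2 = 0)
S(o) = 0 (S(o) = 0*o**2 = 0)
(S(4) - 2*3)*1 = (0 - 2*3)*1 = (0 - 6)*1 = -6*1 = -6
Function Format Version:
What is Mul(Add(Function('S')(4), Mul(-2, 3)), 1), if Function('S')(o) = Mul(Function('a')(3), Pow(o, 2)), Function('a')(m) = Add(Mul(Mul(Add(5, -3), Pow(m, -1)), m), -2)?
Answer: -6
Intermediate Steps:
Function('a')(m) = 0 (Function('a')(m) = Add(Mul(Mul(2, Pow(m, -1)), m), -2) = Add(2, -2) = 0)
Function('S')(o) = 0 (Function('S')(o) = Mul(0, Pow(o, 2)) = 0)
Mul(Add(Function('S')(4), Mul(-2, 3)), 1) = Mul(Add(0, Mul(-2, 3)), 1) = Mul(Add(0, -6), 1) = Mul(-6, 1) = -6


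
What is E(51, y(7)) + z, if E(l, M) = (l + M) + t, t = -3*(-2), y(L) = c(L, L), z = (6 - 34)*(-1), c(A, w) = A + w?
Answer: 99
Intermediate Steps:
z = 28 (z = -28*(-1) = 28)
y(L) = 2*L (y(L) = L + L = 2*L)
t = 6
E(l, M) = 6 + M + l (E(l, M) = (l + M) + 6 = (M + l) + 6 = 6 + M + l)
E(51, y(7)) + z = (6 + 2*7 + 51) + 28 = (6 + 14 + 51) + 28 = 71 + 28 = 99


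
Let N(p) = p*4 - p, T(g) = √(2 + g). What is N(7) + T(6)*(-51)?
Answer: 21 - 102*√2 ≈ -123.25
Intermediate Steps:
N(p) = 3*p (N(p) = 4*p - p = 3*p)
N(7) + T(6)*(-51) = 3*7 + √(2 + 6)*(-51) = 21 + √8*(-51) = 21 + (2*√2)*(-51) = 21 - 102*√2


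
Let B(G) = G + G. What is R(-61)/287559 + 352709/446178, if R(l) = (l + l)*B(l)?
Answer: 36021853561/42767499834 ≈ 0.84227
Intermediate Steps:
B(G) = 2*G
R(l) = 4*l² (R(l) = (l + l)*(2*l) = (2*l)*(2*l) = 4*l²)
R(-61)/287559 + 352709/446178 = (4*(-61)²)/287559 + 352709/446178 = (4*3721)*(1/287559) + 352709*(1/446178) = 14884*(1/287559) + 352709/446178 = 14884/287559 + 352709/446178 = 36021853561/42767499834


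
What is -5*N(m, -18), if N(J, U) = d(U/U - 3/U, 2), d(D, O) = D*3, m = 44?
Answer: -35/2 ≈ -17.500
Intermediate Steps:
d(D, O) = 3*D
N(J, U) = 3 - 9/U (N(J, U) = 3*(U/U - 3/U) = 3*(1 - 3/U) = 3 - 9/U)
-5*N(m, -18) = -5*(3 - 9/(-18)) = -5*(3 - 9*(-1/18)) = -5*(3 + ½) = -5*7/2 = -35/2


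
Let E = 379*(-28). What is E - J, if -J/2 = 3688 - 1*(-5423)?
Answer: 7610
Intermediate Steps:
E = -10612
J = -18222 (J = -2*(3688 - 1*(-5423)) = -2*(3688 + 5423) = -2*9111 = -18222)
E - J = -10612 - 1*(-18222) = -10612 + 18222 = 7610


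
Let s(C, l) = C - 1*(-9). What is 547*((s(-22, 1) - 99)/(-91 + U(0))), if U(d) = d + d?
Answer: 8752/13 ≈ 673.23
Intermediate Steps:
U(d) = 2*d
s(C, l) = 9 + C (s(C, l) = C + 9 = 9 + C)
547*((s(-22, 1) - 99)/(-91 + U(0))) = 547*(((9 - 22) - 99)/(-91 + 2*0)) = 547*((-13 - 99)/(-91 + 0)) = 547*(-112/(-91)) = 547*(-112*(-1/91)) = 547*(16/13) = 8752/13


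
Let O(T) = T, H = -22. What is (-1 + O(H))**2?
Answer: 529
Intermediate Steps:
(-1 + O(H))**2 = (-1 - 22)**2 = (-23)**2 = 529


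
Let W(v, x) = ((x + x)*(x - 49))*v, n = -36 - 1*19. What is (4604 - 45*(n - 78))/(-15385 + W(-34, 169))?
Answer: -10589/1394425 ≈ -0.0075938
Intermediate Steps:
n = -55 (n = -36 - 19 = -55)
W(v, x) = 2*v*x*(-49 + x) (W(v, x) = ((2*x)*(-49 + x))*v = (2*x*(-49 + x))*v = 2*v*x*(-49 + x))
(4604 - 45*(n - 78))/(-15385 + W(-34, 169)) = (4604 - 45*(-55 - 78))/(-15385 + 2*(-34)*169*(-49 + 169)) = (4604 - 45*(-133))/(-15385 + 2*(-34)*169*120) = (4604 + 5985)/(-15385 - 1379040) = 10589/(-1394425) = 10589*(-1/1394425) = -10589/1394425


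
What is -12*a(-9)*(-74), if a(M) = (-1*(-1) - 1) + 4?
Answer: 3552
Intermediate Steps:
a(M) = 4 (a(M) = (1 - 1) + 4 = 0 + 4 = 4)
-12*a(-9)*(-74) = -12*4*(-74) = -48*(-74) = 3552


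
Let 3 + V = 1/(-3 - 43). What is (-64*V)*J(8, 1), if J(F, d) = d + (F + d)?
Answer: 44480/23 ≈ 1933.9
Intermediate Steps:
V = -139/46 (V = -3 + 1/(-3 - 43) = -3 + 1/(-46) = -3 - 1/46 = -139/46 ≈ -3.0217)
J(F, d) = F + 2*d
(-64*V)*J(8, 1) = (-64*(-139/46))*(8 + 2*1) = 4448*(8 + 2)/23 = (4448/23)*10 = 44480/23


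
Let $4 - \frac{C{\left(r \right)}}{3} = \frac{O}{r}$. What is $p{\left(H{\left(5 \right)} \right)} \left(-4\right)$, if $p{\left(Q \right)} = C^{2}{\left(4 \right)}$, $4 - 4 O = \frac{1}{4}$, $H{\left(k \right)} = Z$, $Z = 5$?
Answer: $- \frac{522729}{1024} \approx -510.48$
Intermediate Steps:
$H{\left(k \right)} = 5$
$O = \frac{15}{16}$ ($O = 1 - \frac{1}{4 \cdot 4} = 1 - \frac{1}{16} = \frac{15}{16} \approx 0.9375$)
$C{\left(r \right)} = 12 - \frac{45}{16 r}$ ($C{\left(r \right)} = 12 - 3 \frac{15}{16 r} = 12 - \frac{45}{16 r}$)
$p{\left(Q \right)} = \frac{522729}{4096}$ ($p{\left(Q \right)} = \left(12 - \frac{45}{16 \cdot 4}\right)^{2} = \left(12 - \frac{45}{64}\right)^{2} = \left(\frac{723}{64}\right)^{2} = \frac{522729}{4096}$)
$p{\left(H{\left(5 \right)} \right)} \left(-4\right) = \frac{522729}{4096} \left(-4\right) = - \frac{522729}{1024}$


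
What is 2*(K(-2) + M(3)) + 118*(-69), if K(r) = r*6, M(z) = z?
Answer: -8160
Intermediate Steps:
K(r) = 6*r
2*(K(-2) + M(3)) + 118*(-69) = 2*(6*(-2) + 3) + 118*(-69) = 2*(-12 + 3) - 8142 = 2*(-9) - 8142 = -18 - 8142 = -8160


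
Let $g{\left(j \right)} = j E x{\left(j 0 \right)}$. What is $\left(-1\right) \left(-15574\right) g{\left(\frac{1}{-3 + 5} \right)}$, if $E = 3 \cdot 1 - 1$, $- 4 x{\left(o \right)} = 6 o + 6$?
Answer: $-23361$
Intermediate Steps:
$x{\left(o \right)} = - \frac{3}{2} - \frac{3 o}{2}$ ($x{\left(o \right)} = - \frac{6 o + 6}{4} = - \frac{6 + 6 o}{4} = - \frac{3}{2} - \frac{3 o}{2}$)
$E = 2$ ($E = 3 - 1 = 2$)
$g{\left(j \right)} = - 3 j$ ($g{\left(j \right)} = j 2 \left(- \frac{3}{2} - \frac{3 j 0}{2}\right) = 2 j \left(- \frac{3}{2} - 0\right) = 2 j \left(- \frac{3}{2} + 0\right) = 2 j \left(- \frac{3}{2}\right) = - 3 j$)
$\left(-1\right) \left(-15574\right) g{\left(\frac{1}{-3 + 5} \right)} = \left(-1\right) \left(-15574\right) \left(- \frac{3}{-3 + 5}\right) = 15574 \left(- \frac{3}{2}\right) = -23361$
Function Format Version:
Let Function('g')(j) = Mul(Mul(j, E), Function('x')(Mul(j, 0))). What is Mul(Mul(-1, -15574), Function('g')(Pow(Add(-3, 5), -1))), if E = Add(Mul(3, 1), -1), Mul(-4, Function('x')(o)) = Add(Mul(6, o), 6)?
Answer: -23361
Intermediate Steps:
Function('x')(o) = Add(Rational(-3, 2), Mul(Rational(-3, 2), o)) (Function('x')(o) = Mul(Rational(-1, 4), Add(Mul(6, o), 6)) = Mul(Rational(-1, 4), Add(6, Mul(6, o))) = Add(Rational(-3, 2), Mul(Rational(-3, 2), o)))
E = 2 (E = Add(3, -1) = 2)
Function('g')(j) = Mul(-3, j) (Function('g')(j) = Mul(Mul(j, 2), Add(Rational(-3, 2), Mul(Rational(-3, 2), Mul(j, 0)))) = Mul(Mul(2, j), Add(Rational(-3, 2), Mul(Rational(-3, 2), 0))) = Mul(Mul(2, j), Add(Rational(-3, 2), 0)) = Mul(Mul(2, j), Rational(-3, 2)) = Mul(-3, j))
Mul(Mul(-1, -15574), Function('g')(Pow(Add(-3, 5), -1))) = Mul(Mul(-1, -15574), Mul(-3, Pow(Add(-3, 5), -1))) = Mul(15574, Mul(-3, Pow(2, -1))) = Mul(15574, Mul(-3, Rational(1, 2))) = Mul(15574, Rational(-3, 2)) = -23361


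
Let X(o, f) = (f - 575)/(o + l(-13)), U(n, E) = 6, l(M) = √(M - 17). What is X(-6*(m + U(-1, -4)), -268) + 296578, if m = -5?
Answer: 3263201/11 + 281*I*√30/22 ≈ 2.9665e+5 + 69.959*I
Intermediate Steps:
l(M) = √(-17 + M)
X(o, f) = (-575 + f)/(o + I*√30) (X(o, f) = (f - 575)/(o + √(-17 - 13)) = (-575 + f)/(o + √(-30)) = (-575 + f)/(o + I*√30))
X(-6*(m + U(-1, -4)), -268) + 296578 = (-575 - 268)/(-6*(-5 + 6) + I*√30) + 296578 = -843/(-6*1 + I*√30) + 296578 = -843/(-6 + I*√30) + 296578 = 296578 - 843/(-6 + I*√30)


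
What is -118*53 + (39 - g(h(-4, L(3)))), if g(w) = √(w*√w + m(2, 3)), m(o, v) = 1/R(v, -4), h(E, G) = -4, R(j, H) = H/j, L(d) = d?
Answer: -6215 - √(-3 - 32*I)/2 ≈ -6216.9 + 2.0958*I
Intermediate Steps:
m(o, v) = -v/4 (m(o, v) = 1/(-4/v) = -v/4)
g(w) = √(-¾ + w^(3/2)) (g(w) = √(w*√w - ¼*3) = √(w^(3/2) - ¾) = √(-¾ + w^(3/2)))
-118*53 + (39 - g(h(-4, L(3)))) = -118*53 + (39 - √(-3 + 4*(-4)^(3/2))/2) = -6254 + (39 - √(-3 + 4*(-8*I))/2) = -6254 + (39 - √(-3 - 32*I)/2) = -6215 - √(-3 - 32*I)/2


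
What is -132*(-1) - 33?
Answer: 99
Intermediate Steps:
-132*(-1) - 33 = -33*(-4) - 33 = 132 - 33 = 99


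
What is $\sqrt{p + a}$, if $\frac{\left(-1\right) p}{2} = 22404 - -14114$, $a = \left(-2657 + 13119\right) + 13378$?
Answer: $14 i \sqrt{251} \approx 221.8 i$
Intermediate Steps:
$a = 23840$ ($a = 10462 + 13378 = 23840$)
$p = -73036$ ($p = - 2 \left(22404 - -14114\right) = - 2 \left(22404 + 14114\right) = \left(-2\right) 36518 = -73036$)
$\sqrt{p + a} = \sqrt{-73036 + 23840} = \sqrt{-49196} = 14 i \sqrt{251}$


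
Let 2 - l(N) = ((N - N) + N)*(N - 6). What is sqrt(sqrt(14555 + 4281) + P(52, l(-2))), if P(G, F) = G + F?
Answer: sqrt(38 + 2*sqrt(4709)) ≈ 13.238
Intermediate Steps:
l(N) = 2 - N*(-6 + N) (l(N) = 2 - ((N - N) + N)*(N - 6) = 2 - (0 + N)*(-6 + N) = 2 - N*(-6 + N))
P(G, F) = F + G
sqrt(sqrt(14555 + 4281) + P(52, l(-2))) = sqrt(sqrt(14555 + 4281) + ((2 - 1*(-2)**2 + 6*(-2)) + 52)) = sqrt(sqrt(18836) + ((2 - 1*4 - 12) + 52)) = sqrt(2*sqrt(4709) + ((2 - 4 - 12) + 52)) = sqrt(2*sqrt(4709) + (-14 + 52)) = sqrt(2*sqrt(4709) + 38) = sqrt(38 + 2*sqrt(4709))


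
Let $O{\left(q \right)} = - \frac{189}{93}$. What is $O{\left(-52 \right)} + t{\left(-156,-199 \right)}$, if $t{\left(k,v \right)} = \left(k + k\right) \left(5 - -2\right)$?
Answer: $- \frac{67767}{31} \approx -2186.0$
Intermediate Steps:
$t{\left(k,v \right)} = 14 k$ ($t{\left(k,v \right)} = 2 k \left(5 + 2\right) = 2 k 7 = 14 k$)
$O{\left(q \right)} = - \frac{63}{31}$ ($O{\left(q \right)} = \left(-189\right) \frac{1}{93} = - \frac{63}{31}$)
$O{\left(-52 \right)} + t{\left(-156,-199 \right)} = - \frac{63}{31} + 14 \left(-156\right) = - \frac{63}{31} - 2184 = - \frac{67767}{31}$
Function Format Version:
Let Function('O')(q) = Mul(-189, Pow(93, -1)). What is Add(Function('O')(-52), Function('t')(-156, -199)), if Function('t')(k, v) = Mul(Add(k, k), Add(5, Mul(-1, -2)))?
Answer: Rational(-67767, 31) ≈ -2186.0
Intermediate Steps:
Function('t')(k, v) = Mul(14, k) (Function('t')(k, v) = Mul(Mul(2, k), Add(5, 2)) = Mul(Mul(2, k), 7) = Mul(14, k))
Function('O')(q) = Rational(-63, 31) (Function('O')(q) = Mul(-189, Rational(1, 93)) = Rational(-63, 31))
Add(Function('O')(-52), Function('t')(-156, -199)) = Add(Rational(-63, 31), Mul(14, -156)) = Add(Rational(-63, 31), -2184) = Rational(-67767, 31)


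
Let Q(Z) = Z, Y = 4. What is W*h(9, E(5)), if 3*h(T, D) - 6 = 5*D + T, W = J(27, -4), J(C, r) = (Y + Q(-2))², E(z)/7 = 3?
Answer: 160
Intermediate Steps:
E(z) = 21 (E(z) = 7*3 = 21)
J(C, r) = 4 (J(C, r) = (4 - 2)² = 2² = 4)
W = 4
h(T, D) = 2 + T/3 + 5*D/3 (h(T, D) = 2 + (5*D + T)/3 = 2 + (T + 5*D)/3 = 2 + (T/3 + 5*D/3) = 2 + T/3 + 5*D/3)
W*h(9, E(5)) = 4*(2 + (⅓)*9 + (5/3)*21) = 4*(2 + 3 + 35) = 4*40 = 160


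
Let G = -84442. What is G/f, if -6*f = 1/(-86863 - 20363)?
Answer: -54326267352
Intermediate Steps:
f = 1/643356 (f = -1/(6*(-86863 - 20363)) = -⅙/(-107226) = -⅙*(-1/107226) = 1/643356 ≈ 1.5544e-6)
G/f = -84442/1/643356 = -84442*643356 = -54326267352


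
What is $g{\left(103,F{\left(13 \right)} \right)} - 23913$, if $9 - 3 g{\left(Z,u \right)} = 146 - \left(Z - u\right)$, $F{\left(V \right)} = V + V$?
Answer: $-23933$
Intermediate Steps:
$F{\left(V \right)} = 2 V$
$g{\left(Z,u \right)} = - \frac{137}{3} - \frac{u}{3} + \frac{Z}{3}$ ($g{\left(Z,u \right)} = 3 - \frac{146 - \left(Z - u\right)}{3} = 3 - \frac{146 + u - Z}{3} = 3 - \left(\frac{146}{3} - \frac{Z}{3} + \frac{u}{3}\right) = - \frac{137}{3} - \frac{u}{3} + \frac{Z}{3}$)
$g{\left(103,F{\left(13 \right)} \right)} - 23913 = \left(- \frac{137}{3} - \frac{2 \cdot 13}{3} + \frac{1}{3} \cdot 103\right) - 23913 = \left(- \frac{137}{3} - \frac{26}{3} + \frac{103}{3}\right) - 23913 = -20 - 23913 = -23933$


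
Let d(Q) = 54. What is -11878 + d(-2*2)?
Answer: -11824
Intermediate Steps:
-11878 + d(-2*2) = -11878 + 54 = -11824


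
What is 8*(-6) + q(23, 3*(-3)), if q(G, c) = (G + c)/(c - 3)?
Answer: -295/6 ≈ -49.167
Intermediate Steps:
q(G, c) = (G + c)/(-3 + c)
8*(-6) + q(23, 3*(-3)) = 8*(-6) + (23 + 3*(-3))/(-3 + 3*(-3)) = -48 + (23 - 9)/(-3 - 9) = -48 + 14/(-12) = -48 - 1/12*14 = -48 - 7/6 = -295/6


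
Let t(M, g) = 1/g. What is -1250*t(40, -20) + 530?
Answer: 1185/2 ≈ 592.50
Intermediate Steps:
-1250*t(40, -20) + 530 = -1250/(-20) + 530 = -1250*(-1/20) + 530 = 125/2 + 530 = 1185/2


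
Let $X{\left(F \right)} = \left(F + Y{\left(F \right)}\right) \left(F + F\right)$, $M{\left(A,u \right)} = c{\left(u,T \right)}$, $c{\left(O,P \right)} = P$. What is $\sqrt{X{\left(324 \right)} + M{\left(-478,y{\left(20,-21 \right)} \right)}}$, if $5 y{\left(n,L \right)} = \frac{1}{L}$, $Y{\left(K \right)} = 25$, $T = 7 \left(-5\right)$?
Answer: $\sqrt{226117} \approx 475.52$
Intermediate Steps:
$T = -35$
$y{\left(n,L \right)} = \frac{1}{5 L}$
$M{\left(A,u \right)} = -35$
$X{\left(F \right)} = 2 F \left(25 + F\right)$ ($X{\left(F \right)} = \left(F + 25\right) \left(F + F\right) = \left(25 + F\right) 2 F = 2 F \left(25 + F\right)$)
$\sqrt{X{\left(324 \right)} + M{\left(-478,y{\left(20,-21 \right)} \right)}} = \sqrt{2 \cdot 324 \left(25 + 324\right) - 35} = \sqrt{2 \cdot 324 \cdot 349 - 35} = \sqrt{226152 - 35} = \sqrt{226117}$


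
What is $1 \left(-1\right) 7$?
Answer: $-7$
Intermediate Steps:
$1 \left(-1\right) 7 = \left(-1\right) 7 = -7$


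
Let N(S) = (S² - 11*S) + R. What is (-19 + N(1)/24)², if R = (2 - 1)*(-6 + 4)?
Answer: 1521/4 ≈ 380.25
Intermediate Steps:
R = -2 (R = 1*(-2) = -2)
N(S) = -2 + S² - 11*S (N(S) = (S² - 11*S) - 2 = -2 + S² - 11*S)
(-19 + N(1)/24)² = (-19 + (-2 + 1² - 11*1)/24)² = (-19 + (-2 + 1 - 11)*(1/24))² = (-19 - 12*1/24)² = (-19 - ½)² = (-39/2)² = 1521/4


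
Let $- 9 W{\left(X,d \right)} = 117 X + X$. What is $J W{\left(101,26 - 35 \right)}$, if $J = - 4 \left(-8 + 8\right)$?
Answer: $0$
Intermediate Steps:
$W{\left(X,d \right)} = - \frac{118 X}{9}$ ($W{\left(X,d \right)} = - \frac{117 X + X}{9} = - \frac{118 X}{9}$)
$J = 0$ ($J = \left(-4\right) 0 = 0$)
$J W{\left(101,26 - 35 \right)} = 0 \left(\left(- \frac{118}{9}\right) 101\right) = 0 \left(- \frac{11918}{9}\right) = 0$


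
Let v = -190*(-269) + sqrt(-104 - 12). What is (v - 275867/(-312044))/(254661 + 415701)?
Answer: 5316281569/69727479976 + I*sqrt(29)/335181 ≈ 0.076244 + 1.6066e-5*I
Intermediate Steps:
v = 51110 + 2*I*sqrt(29) (v = 51110 + sqrt(-116) = 51110 + 2*I*sqrt(29) ≈ 51110.0 + 10.77*I)
(v - 275867/(-312044))/(254661 + 415701) = ((51110 + 2*I*sqrt(29)) - 275867/(-312044))/(254661 + 415701) = ((51110 + 2*I*sqrt(29)) - 275867*(-1/312044))/670362 = ((51110 + 2*I*sqrt(29)) + 275867/312044)*(1/670362) = (15948844707/312044 + 2*I*sqrt(29))*(1/670362) = 5316281569/69727479976 + I*sqrt(29)/335181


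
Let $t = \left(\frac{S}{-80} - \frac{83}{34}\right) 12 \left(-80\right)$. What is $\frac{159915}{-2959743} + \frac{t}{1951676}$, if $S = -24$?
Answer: $- \frac{433526107399}{8183317453963} \approx -0.052977$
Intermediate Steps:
$t = \frac{34944}{17}$ ($t = \left(- \frac{24}{-80} - \frac{83}{34}\right) 12 \left(-80\right) = \left(\left(-24\right) \left(- \frac{1}{80}\right) - \frac{83}{34}\right) 12 \left(-80\right) = \left(\frac{3}{10} - \frac{83}{34}\right) 12 \left(-80\right) = \left(- \frac{182}{85}\right) 12 \left(-80\right) = \left(- \frac{2184}{85}\right) \left(-80\right) = \frac{34944}{17} \approx 2055.5$)
$\frac{159915}{-2959743} + \frac{t}{1951676} = \frac{159915}{-2959743} + \frac{34944}{17 \cdot 1951676} = 159915 \left(- \frac{1}{2959743}\right) + \frac{34944}{17} \cdot \frac{1}{1951676} = - \frac{53305}{986581} + \frac{8736}{8294623} = - \frac{433526107399}{8183317453963}$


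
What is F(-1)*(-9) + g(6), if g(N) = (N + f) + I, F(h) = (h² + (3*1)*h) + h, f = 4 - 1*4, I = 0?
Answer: 33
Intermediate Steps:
f = 0 (f = 4 - 4 = 0)
F(h) = h² + 4*h (F(h) = (h² + 3*h) + h = h² + 4*h)
g(N) = N (g(N) = (N + 0) + 0 = N + 0 = N)
F(-1)*(-9) + g(6) = -(4 - 1)*(-9) + 6 = -1*3*(-9) + 6 = -3*(-9) + 6 = 27 + 6 = 33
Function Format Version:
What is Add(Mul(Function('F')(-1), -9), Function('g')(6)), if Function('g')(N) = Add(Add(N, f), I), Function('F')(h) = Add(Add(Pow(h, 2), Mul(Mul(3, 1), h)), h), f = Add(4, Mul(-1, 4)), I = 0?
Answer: 33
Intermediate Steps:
f = 0 (f = Add(4, -4) = 0)
Function('F')(h) = Add(Pow(h, 2), Mul(4, h)) (Function('F')(h) = Add(Add(Pow(h, 2), Mul(3, h)), h) = Add(Pow(h, 2), Mul(4, h)))
Function('g')(N) = N (Function('g')(N) = Add(Add(N, 0), 0) = Add(N, 0) = N)
Add(Mul(Function('F')(-1), -9), Function('g')(6)) = Add(Mul(Mul(-1, Add(4, -1)), -9), 6) = Add(Mul(Mul(-1, 3), -9), 6) = Add(Mul(-3, -9), 6) = Add(27, 6) = 33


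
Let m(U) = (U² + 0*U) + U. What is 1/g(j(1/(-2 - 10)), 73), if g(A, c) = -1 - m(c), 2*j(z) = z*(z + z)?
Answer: -1/5403 ≈ -0.00018508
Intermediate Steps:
m(U) = U + U² (m(U) = (U² + 0) + U = U² + U = U + U²)
j(z) = z² (j(z) = (z*(z + z))/2 = (z*(2*z))/2 = (2*z²)/2 = z²)
g(A, c) = -1 - c*(1 + c)
1/g(j(1/(-2 - 10)), 73) = 1/(-1 - 1*73*(1 + 73)) = 1/(-1 - 1*73*74) = 1/(-1 - 5402) = 1/(-5403) = -1/5403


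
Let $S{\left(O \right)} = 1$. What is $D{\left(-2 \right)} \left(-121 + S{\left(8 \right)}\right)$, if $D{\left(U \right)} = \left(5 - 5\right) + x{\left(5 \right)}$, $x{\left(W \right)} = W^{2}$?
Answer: $-3000$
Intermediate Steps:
$D{\left(U \right)} = 25$ ($D{\left(U \right)} = \left(5 - 5\right) + 5^{2} = 0 + 25 = 25$)
$D{\left(-2 \right)} \left(-121 + S{\left(8 \right)}\right) = 25 \left(-121 + 1\right) = 25 \left(-120\right) = -3000$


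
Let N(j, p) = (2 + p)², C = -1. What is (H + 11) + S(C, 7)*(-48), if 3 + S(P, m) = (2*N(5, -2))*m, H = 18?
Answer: 173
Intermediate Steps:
S(P, m) = -3 (S(P, m) = -3 + (2*(2 - 2)²)*m = -3 + (2*0²)*m = -3 + (2*0)*m = -3 + 0*m = -3 + 0 = -3)
(H + 11) + S(C, 7)*(-48) = (18 + 11) - 3*(-48) = 29 + 144 = 173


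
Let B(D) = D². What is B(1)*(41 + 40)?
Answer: 81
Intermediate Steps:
B(1)*(41 + 40) = 1²*(41 + 40) = 1*81 = 81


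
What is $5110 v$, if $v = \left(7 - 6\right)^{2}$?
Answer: $5110$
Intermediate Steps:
$v = 1$ ($v = 1^{2} = 1$)
$5110 v = 5110 \cdot 1 = 5110$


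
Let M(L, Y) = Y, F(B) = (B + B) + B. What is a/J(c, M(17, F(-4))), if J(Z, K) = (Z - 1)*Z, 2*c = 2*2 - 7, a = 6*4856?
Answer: 38848/5 ≈ 7769.6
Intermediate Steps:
a = 29136
F(B) = 3*B (F(B) = 2*B + B = 3*B)
c = -3/2 (c = (2*2 - 7)/2 = (4 - 7)/2 = (1/2)*(-3) = -3/2 ≈ -1.5000)
J(Z, K) = Z*(-1 + Z) (J(Z, K) = (-1 + Z)*Z = Z*(-1 + Z))
a/J(c, M(17, F(-4))) = 29136/((-3*(-1 - 3/2)/2)) = 29136/((-3/2*(-5/2))) = 29136/(15/4) = 29136*(4/15) = 38848/5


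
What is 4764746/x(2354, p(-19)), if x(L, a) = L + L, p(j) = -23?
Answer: 2382373/2354 ≈ 1012.1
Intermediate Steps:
x(L, a) = 2*L
4764746/x(2354, p(-19)) = 4764746/((2*2354)) = 4764746/4708 = 4764746*(1/4708) = 2382373/2354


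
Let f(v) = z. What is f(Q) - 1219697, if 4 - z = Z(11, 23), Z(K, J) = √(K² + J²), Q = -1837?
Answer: -1219693 - 5*√26 ≈ -1.2197e+6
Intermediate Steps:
Z(K, J) = √(J² + K²)
z = 4 - 5*√26 (z = 4 - √(23² + 11²) = 4 - √(529 + 121) = 4 - √650 = 4 - 5*√26 ≈ -21.495)
f(v) = 4 - 5*√26
f(Q) - 1219697 = (4 - 5*√26) - 1219697 = -1219693 - 5*√26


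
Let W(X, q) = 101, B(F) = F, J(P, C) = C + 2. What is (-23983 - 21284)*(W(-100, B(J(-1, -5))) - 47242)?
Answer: 2133931647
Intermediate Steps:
J(P, C) = 2 + C
(-23983 - 21284)*(W(-100, B(J(-1, -5))) - 47242) = (-23983 - 21284)*(101 - 47242) = -45267*(-47141) = 2133931647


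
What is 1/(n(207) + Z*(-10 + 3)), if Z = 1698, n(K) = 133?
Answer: -1/11753 ≈ -8.5085e-5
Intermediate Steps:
1/(n(207) + Z*(-10 + 3)) = 1/(133 + 1698*(-10 + 3)) = 1/(133 + 1698*(-7)) = 1/(133 - 11886) = 1/(-11753) = -1/11753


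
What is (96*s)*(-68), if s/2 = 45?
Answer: -587520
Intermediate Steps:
s = 90 (s = 2*45 = 90)
(96*s)*(-68) = (96*90)*(-68) = 8640*(-68) = -587520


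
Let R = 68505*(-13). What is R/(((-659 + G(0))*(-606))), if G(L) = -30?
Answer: -22835/10706 ≈ -2.1329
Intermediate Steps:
R = -890565
R/(((-659 + G(0))*(-606))) = -890565*(-1/(606*(-659 - 30))) = -890565/((-689*(-606))) = -890565/417534 = -890565*1/417534 = -22835/10706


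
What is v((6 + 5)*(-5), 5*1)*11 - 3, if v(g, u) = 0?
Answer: -3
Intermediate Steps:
v((6 + 5)*(-5), 5*1)*11 - 3 = 0*11 - 3 = 0 - 3 = -3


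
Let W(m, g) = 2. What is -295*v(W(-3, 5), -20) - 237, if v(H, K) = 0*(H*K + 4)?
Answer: -237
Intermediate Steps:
v(H, K) = 0 (v(H, K) = 0*(4 + H*K) = 0)
-295*v(W(-3, 5), -20) - 237 = -295*0 - 237 = 0 - 237 = -237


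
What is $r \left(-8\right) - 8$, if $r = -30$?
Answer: $232$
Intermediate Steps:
$r \left(-8\right) - 8 = \left(-30\right) \left(-8\right) - 8 = 240 - 8 = 232$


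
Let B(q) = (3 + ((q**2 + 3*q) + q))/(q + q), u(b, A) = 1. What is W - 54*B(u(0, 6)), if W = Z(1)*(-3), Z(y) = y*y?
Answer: -219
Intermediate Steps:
Z(y) = y**2
B(q) = (3 + q**2 + 4*q)/(2*q) (B(q) = (3 + (q**2 + 4*q))/((2*q)) = (3 + q**2 + 4*q)*(1/(2*q)) = (3 + q**2 + 4*q)/(2*q))
W = -3 (W = 1**2*(-3) = 1*(-3) = -3)
W - 54*B(u(0, 6)) = -3 - 27*(3 + 1*(4 + 1))/1 = -3 - 27*(3 + 1*5) = -3 - 27*(3 + 5) = -3 - 27*8 = -3 - 54*4 = -3 - 216 = -219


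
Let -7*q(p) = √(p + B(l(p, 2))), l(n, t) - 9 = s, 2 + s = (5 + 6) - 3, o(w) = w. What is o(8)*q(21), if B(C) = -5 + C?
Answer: -8*√31/7 ≈ -6.3632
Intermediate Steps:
s = 6 (s = -2 + ((5 + 6) - 3) = -2 + (11 - 3) = -2 + 8 = 6)
l(n, t) = 15 (l(n, t) = 9 + 6 = 15)
q(p) = -√(10 + p)/7 (q(p) = -√(p + (-5 + 15))/7 = -√(p + 10)/7 = -√(10 + p)/7)
o(8)*q(21) = 8*(-√(10 + 21)/7) = 8*(-√31/7) = -8*√31/7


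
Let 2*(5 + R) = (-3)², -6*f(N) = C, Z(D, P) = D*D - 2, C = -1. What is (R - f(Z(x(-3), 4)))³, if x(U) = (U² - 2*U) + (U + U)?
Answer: -8/27 ≈ -0.29630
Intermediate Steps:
x(U) = U² (x(U) = (U² - 2*U) + 2*U = U²)
Z(D, P) = -2 + D² (Z(D, P) = D² - 2 = -2 + D²)
f(N) = ⅙ (f(N) = -⅙*(-1) = ⅙)
R = -½ (R = -5 + (½)*(-3)² = -5 + (½)*9 = -5 + 9/2 = -½ ≈ -0.50000)
(R - f(Z(x(-3), 4)))³ = (-½ - 1*⅙)³ = (-½ - ⅙)³ = (-⅔)³ = -8/27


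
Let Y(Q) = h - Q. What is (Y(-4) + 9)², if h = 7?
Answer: 400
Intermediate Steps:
Y(Q) = 7 - Q
(Y(-4) + 9)² = ((7 - 1*(-4)) + 9)² = ((7 + 4) + 9)² = (11 + 9)² = 20² = 400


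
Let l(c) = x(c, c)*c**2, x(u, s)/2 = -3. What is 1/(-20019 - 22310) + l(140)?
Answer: -4977890401/42329 ≈ -1.1760e+5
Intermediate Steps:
x(u, s) = -6 (x(u, s) = 2*(-3) = -6)
l(c) = -6*c**2
1/(-20019 - 22310) + l(140) = 1/(-20019 - 22310) - 6*140**2 = 1/(-42329) - 6*19600 = -1/42329 - 117600 = -4977890401/42329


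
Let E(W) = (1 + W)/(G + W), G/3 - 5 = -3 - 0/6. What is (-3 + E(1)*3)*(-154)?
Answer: 330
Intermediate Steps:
G = 6 (G = 15 + 3*(-3 - 0/6) = 15 + 3*(-3 - 4*0) = 15 + 3*(-3 + 0) = 15 + 3*(-3) = 15 - 9 = 6)
E(W) = (1 + W)/(6 + W)
(-3 + E(1)*3)*(-154) = (-3 + ((1 + 1)/(6 + 1))*3)*(-154) = (-3 + (2/7)*3)*(-154) = (-3 + 6/7)*(-154) = -15/7*(-154) = 330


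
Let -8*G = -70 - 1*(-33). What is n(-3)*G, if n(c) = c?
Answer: -111/8 ≈ -13.875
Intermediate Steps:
G = 37/8 (G = -(-70 - 1*(-33))/8 = -(-70 + 33)/8 = -1/8*(-37) = 37/8 ≈ 4.6250)
n(-3)*G = -3*37/8 = -111/8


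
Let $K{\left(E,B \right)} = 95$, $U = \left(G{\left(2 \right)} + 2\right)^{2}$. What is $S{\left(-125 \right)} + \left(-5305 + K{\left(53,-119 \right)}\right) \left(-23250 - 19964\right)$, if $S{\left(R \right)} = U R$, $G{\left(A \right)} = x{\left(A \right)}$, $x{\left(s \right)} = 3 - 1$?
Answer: $225142940$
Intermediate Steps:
$x{\left(s \right)} = 2$
$G{\left(A \right)} = 2$
$U = 16$ ($U = \left(2 + 2\right)^{2} = 4^{2} = 16$)
$S{\left(R \right)} = 16 R$
$S{\left(-125 \right)} + \left(-5305 + K{\left(53,-119 \right)}\right) \left(-23250 - 19964\right) = 16 \left(-125\right) + \left(-5305 + 95\right) \left(-23250 - 19964\right) = -2000 - -225144940 = -2000 + 225144940 = 225142940$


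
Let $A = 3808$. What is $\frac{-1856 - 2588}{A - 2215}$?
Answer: $- \frac{4444}{1593} \approx -2.7897$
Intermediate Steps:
$\frac{-1856 - 2588}{A - 2215} = \frac{-1856 - 2588}{3808 - 2215} = - \frac{4444}{1593}$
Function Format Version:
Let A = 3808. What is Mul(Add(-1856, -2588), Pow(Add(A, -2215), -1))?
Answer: Rational(-4444, 1593) ≈ -2.7897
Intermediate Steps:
Mul(Add(-1856, -2588), Pow(Add(A, -2215), -1)) = Mul(Add(-1856, -2588), Pow(Add(3808, -2215), -1)) = Mul(-4444, Pow(1593, -1)) = Mul(-4444, Rational(1, 1593)) = Rational(-4444, 1593)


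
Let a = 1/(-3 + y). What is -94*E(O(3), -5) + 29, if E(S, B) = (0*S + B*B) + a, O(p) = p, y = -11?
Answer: -16200/7 ≈ -2314.3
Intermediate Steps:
a = -1/14 (a = 1/(-3 - 11) = 1/(-14) = -1/14 ≈ -0.071429)
E(S, B) = -1/14 + B**2 (E(S, B) = (0*S + B*B) - 1/14 = (0 + B**2) - 1/14 = B**2 - 1/14 = -1/14 + B**2)
-94*E(O(3), -5) + 29 = -94*(-1/14 + (-5)**2) + 29 = -94*(-1/14 + 25) + 29 = -94*349/14 + 29 = -16403/7 + 29 = -16200/7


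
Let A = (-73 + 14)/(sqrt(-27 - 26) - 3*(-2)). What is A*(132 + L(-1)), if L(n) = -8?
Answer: -43896/89 + 7316*I*sqrt(53)/89 ≈ -493.21 + 598.44*I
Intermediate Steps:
A = -59/(6 + I*sqrt(53)) (A = -59/(sqrt(-53) + 6) = -59/(I*sqrt(53) + 6) = -59/(6 + I*sqrt(53)) ≈ -3.9775 + 4.8261*I)
A*(132 + L(-1)) = (-354/89 + 59*I*sqrt(53)/89)*(132 - 8) = (-354/89 + 59*I*sqrt(53)/89)*124 = -43896/89 + 7316*I*sqrt(53)/89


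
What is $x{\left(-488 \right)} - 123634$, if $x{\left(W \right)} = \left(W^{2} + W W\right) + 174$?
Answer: $352828$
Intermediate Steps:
$x{\left(W \right)} = 174 + 2 W^{2}$ ($x{\left(W \right)} = \left(W^{2} + W^{2}\right) + 174 = 2 W^{2} + 174 = 174 + 2 W^{2}$)
$x{\left(-488 \right)} - 123634 = \left(174 + 2 \left(-488\right)^{2}\right) - 123634 = \left(174 + 2 \cdot 238144\right) - 123634 = \left(174 + 476288\right) - 123634 = 476462 - 123634 = 352828$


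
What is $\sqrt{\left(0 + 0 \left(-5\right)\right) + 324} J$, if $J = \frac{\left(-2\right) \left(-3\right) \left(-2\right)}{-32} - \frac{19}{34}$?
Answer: $- \frac{225}{68} \approx -3.3088$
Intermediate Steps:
$J = - \frac{25}{136}$ ($J = 6 \left(-2\right) \left(- \frac{1}{32}\right) - \frac{19}{34} = \left(-12\right) \left(- \frac{1}{32}\right) - \frac{19}{34} = \frac{3}{8} - \frac{19}{34} = - \frac{25}{136} \approx -0.18382$)
$\sqrt{\left(0 + 0 \left(-5\right)\right) + 324} J = \sqrt{\left(0 + 0 \left(-5\right)\right) + 324} \left(- \frac{25}{136}\right) = \sqrt{\left(0 + 0\right) + 324} \left(- \frac{25}{136}\right) = \sqrt{0 + 324} \left(- \frac{25}{136}\right) = \sqrt{324} \left(- \frac{25}{136}\right) = 18 \left(- \frac{25}{136}\right) = - \frac{225}{68}$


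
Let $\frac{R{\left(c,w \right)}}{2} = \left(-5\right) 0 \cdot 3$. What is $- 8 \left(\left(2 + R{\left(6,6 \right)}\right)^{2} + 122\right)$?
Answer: $-1008$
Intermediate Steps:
$R{\left(c,w \right)} = 0$ ($R{\left(c,w \right)} = 2 \left(-5\right) 0 \cdot 3 = 2 \cdot 0 \cdot 3 = 2 \cdot 0 = 0$)
$- 8 \left(\left(2 + R{\left(6,6 \right)}\right)^{2} + 122\right) = - 8 \left(\left(2 + 0\right)^{2} + 122\right) = - 8 \left(2^{2} + 122\right) = - 8 \left(4 + 122\right) = \left(-8\right) 126 = -1008$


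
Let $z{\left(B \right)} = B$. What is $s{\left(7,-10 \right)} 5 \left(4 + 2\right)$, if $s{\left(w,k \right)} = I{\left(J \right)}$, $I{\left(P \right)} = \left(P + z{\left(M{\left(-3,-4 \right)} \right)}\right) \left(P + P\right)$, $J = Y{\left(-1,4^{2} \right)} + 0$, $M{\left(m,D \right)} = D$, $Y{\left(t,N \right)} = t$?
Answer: $300$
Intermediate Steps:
$J = -1$ ($J = -1 + 0 = -1$)
$I{\left(P \right)} = 2 P \left(-4 + P\right)$ ($I{\left(P \right)} = \left(P - 4\right) \left(P + P\right) = \left(-4 + P\right) 2 P = 2 P \left(-4 + P\right)$)
$s{\left(w,k \right)} = 10$ ($s{\left(w,k \right)} = 2 \left(-1\right) \left(-4 - 1\right) = 2 \left(-1\right) \left(-5\right) = 10$)
$s{\left(7,-10 \right)} 5 \left(4 + 2\right) = 10 \cdot 5 \left(4 + 2\right) = 10 \cdot 5 \cdot 6 = 10 \cdot 30 = 300$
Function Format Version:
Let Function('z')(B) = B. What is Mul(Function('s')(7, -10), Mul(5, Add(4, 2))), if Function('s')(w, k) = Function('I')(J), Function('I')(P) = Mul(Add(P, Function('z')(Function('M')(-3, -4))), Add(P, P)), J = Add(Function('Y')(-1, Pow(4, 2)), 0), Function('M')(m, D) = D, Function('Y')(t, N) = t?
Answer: 300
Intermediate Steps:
J = -1 (J = Add(-1, 0) = -1)
Function('I')(P) = Mul(2, P, Add(-4, P)) (Function('I')(P) = Mul(Add(P, -4), Add(P, P)) = Mul(Add(-4, P), Mul(2, P)) = Mul(2, P, Add(-4, P)))
Function('s')(w, k) = 10 (Function('s')(w, k) = Mul(2, -1, Add(-4, -1)) = Mul(2, -1, -5) = 10)
Mul(Function('s')(7, -10), Mul(5, Add(4, 2))) = Mul(10, Mul(5, Add(4, 2))) = Mul(10, Mul(5, 6)) = Mul(10, 30) = 300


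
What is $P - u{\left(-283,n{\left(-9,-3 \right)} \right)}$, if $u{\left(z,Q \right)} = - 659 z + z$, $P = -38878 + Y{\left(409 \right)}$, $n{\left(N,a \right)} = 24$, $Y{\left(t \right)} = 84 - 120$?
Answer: $-225128$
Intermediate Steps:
$Y{\left(t \right)} = -36$ ($Y{\left(t \right)} = 84 - 120 = -36$)
$P = -38914$ ($P = -38878 - 36 = -38914$)
$u{\left(z,Q \right)} = - 658 z$
$P - u{\left(-283,n{\left(-9,-3 \right)} \right)} = -38914 - \left(-658\right) \left(-283\right) = -38914 - 186214 = -225128$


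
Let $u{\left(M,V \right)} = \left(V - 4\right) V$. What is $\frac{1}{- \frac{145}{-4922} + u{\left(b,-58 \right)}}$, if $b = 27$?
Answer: $\frac{4922}{17699657} \approx 0.00027808$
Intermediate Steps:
$u{\left(M,V \right)} = V \left(-4 + V\right)$ ($u{\left(M,V \right)} = \left(-4 + V\right) V = V \left(-4 + V\right)$)
$\frac{1}{- \frac{145}{-4922} + u{\left(b,-58 \right)}} = \frac{1}{- \frac{145}{-4922} - 58 \left(-4 - 58\right)} = \frac{1}{\left(-145\right) \left(- \frac{1}{4922}\right) - -3596} = \frac{1}{\frac{145}{4922} + 3596} = \frac{1}{\frac{17699657}{4922}} = \frac{4922}{17699657}$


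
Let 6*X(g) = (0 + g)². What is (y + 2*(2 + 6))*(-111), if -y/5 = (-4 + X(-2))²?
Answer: 13172/3 ≈ 4390.7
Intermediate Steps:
X(g) = g²/6 (X(g) = (0 + g)²/6 = g²/6)
y = -500/9 (y = -5*(-4 + (⅙)*(-2)²)² = -5*(-4 + (⅙)*4)² = -5*(-4 + ⅔)² = -5*(-10/3)² = -5*100/9 = -500/9 ≈ -55.556)
(y + 2*(2 + 6))*(-111) = (-500/9 + 2*(2 + 6))*(-111) = (-500/9 + 2*8)*(-111) = (-500/9 + 16)*(-111) = -356/9*(-111) = 13172/3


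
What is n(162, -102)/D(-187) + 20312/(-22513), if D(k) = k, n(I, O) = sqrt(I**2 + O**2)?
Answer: -20312/22513 - 6*sqrt(1018)/187 ≈ -1.9260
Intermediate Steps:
n(162, -102)/D(-187) + 20312/(-22513) = sqrt(162**2 + (-102)**2)/(-187) + 20312/(-22513) = sqrt(26244 + 10404)*(-1/187) + 20312*(-1/22513) = sqrt(36648)*(-1/187) - 20312/22513 = (6*sqrt(1018))*(-1/187) - 20312/22513 = -6*sqrt(1018)/187 - 20312/22513 = -20312/22513 - 6*sqrt(1018)/187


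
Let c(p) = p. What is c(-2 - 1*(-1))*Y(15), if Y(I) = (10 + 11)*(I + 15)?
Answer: -630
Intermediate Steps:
Y(I) = 315 + 21*I (Y(I) = 21*(15 + I) = 315 + 21*I)
c(-2 - 1*(-1))*Y(15) = (-2 - 1*(-1))*(315 + 21*15) = (-2 + 1)*(315 + 315) = -1*630 = -630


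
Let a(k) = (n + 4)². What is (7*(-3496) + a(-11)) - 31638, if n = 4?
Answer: -56046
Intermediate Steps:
a(k) = 64 (a(k) = (4 + 4)² = 8² = 64)
(7*(-3496) + a(-11)) - 31638 = (7*(-3496) + 64) - 31638 = (-24472 + 64) - 31638 = -24408 - 31638 = -56046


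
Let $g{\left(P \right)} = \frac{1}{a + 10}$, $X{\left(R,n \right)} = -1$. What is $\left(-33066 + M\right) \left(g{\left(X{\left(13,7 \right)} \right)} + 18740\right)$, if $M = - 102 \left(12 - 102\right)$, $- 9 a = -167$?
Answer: $- \frac{115039490454}{257} \approx -4.4762 \cdot 10^{8}$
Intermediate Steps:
$a = \frac{167}{9}$ ($a = \left(- \frac{1}{9}\right) \left(-167\right) = \frac{167}{9} \approx 18.556$)
$M = 9180$ ($M = \left(-102\right) \left(-90\right) = 9180$)
$g{\left(P \right)} = \frac{9}{257}$ ($g{\left(P \right)} = \frac{1}{\frac{167}{9} + 10} = \frac{1}{\frac{257}{9}} = \frac{9}{257}$)
$\left(-33066 + M\right) \left(g{\left(X{\left(13,7 \right)} \right)} + 18740\right) = \left(-33066 + 9180\right) \left(\frac{9}{257} + 18740\right) = \left(-23886\right) \frac{4816189}{257} = - \frac{115039490454}{257}$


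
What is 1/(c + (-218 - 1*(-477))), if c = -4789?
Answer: -1/4530 ≈ -0.00022075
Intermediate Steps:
1/(c + (-218 - 1*(-477))) = 1/(-4789 + (-218 - 1*(-477))) = 1/(-4789 + (-218 + 477)) = 1/(-4789 + 259) = 1/(-4530) = -1/4530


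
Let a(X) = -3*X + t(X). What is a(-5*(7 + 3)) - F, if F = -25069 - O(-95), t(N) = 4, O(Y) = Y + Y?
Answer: 25033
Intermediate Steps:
O(Y) = 2*Y
a(X) = 4 - 3*X (a(X) = -3*X + 4 = 4 - 3*X)
F = -24879 (F = -25069 - 2*(-95) = -25069 - 1*(-190) = -25069 + 190 = -24879)
a(-5*(7 + 3)) - F = (4 - (-15)*(7 + 3)) - 1*(-24879) = (4 - (-15)*10) + 24879 = (4 - 3*(-50)) + 24879 = (4 + 150) + 24879 = 154 + 24879 = 25033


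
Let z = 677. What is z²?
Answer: 458329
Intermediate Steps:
z² = 677² = 458329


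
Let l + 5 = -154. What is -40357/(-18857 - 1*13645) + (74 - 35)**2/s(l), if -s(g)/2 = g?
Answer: 5189089/861303 ≈ 6.0247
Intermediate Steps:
l = -159 (l = -5 - 154 = -159)
s(g) = -2*g
-40357/(-18857 - 1*13645) + (74 - 35)**2/s(l) = -40357/(-18857 - 1*13645) + (74 - 35)**2/((-2*(-159))) = -40357/(-18857 - 13645) + 39**2/318 = -40357/(-32502) + 1521*(1/318) = -40357*(-1/32502) + 507/106 = 40357/32502 + 507/106 = 5189089/861303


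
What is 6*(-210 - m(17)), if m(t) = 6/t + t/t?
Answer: -21558/17 ≈ -1268.1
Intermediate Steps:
m(t) = 1 + 6/t (m(t) = 6/t + 1 = 1 + 6/t)
6*(-210 - m(17)) = 6*(-210 - (6 + 17)/17) = 6*(-210 - 23/17) = 6*(-3593/17) = -21558/17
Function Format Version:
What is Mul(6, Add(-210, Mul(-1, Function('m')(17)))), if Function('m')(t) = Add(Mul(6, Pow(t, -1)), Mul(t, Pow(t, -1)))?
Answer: Rational(-21558, 17) ≈ -1268.1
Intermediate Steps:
Function('m')(t) = Add(1, Mul(6, Pow(t, -1))) (Function('m')(t) = Add(Mul(6, Pow(t, -1)), 1) = Add(1, Mul(6, Pow(t, -1))))
Mul(6, Add(-210, Mul(-1, Function('m')(17)))) = Mul(6, Add(-210, Mul(-1, Mul(Pow(17, -1), Add(6, 17))))) = Mul(6, Add(-210, Mul(-1, Mul(Rational(1, 17), 23)))) = Mul(6, Add(-210, Mul(-1, Rational(23, 17)))) = Mul(6, Add(-210, Rational(-23, 17))) = Mul(6, Rational(-3593, 17)) = Rational(-21558, 17)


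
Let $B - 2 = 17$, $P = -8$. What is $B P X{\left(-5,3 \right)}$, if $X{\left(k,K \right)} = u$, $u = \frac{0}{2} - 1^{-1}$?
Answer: $152$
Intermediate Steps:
$u = -1$ ($u = 0 \cdot \frac{1}{2} - 1 = 0 - 1 = -1$)
$X{\left(k,K \right)} = -1$
$B = 19$ ($B = 2 + 17 = 19$)
$B P X{\left(-5,3 \right)} = 19 \left(-8\right) \left(-1\right) = \left(-152\right) \left(-1\right) = 152$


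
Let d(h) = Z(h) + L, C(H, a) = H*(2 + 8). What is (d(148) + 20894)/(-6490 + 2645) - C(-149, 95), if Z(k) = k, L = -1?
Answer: 5708009/3845 ≈ 1484.5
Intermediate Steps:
C(H, a) = 10*H (C(H, a) = H*10 = 10*H)
d(h) = -1 + h (d(h) = h - 1 = -1 + h)
(d(148) + 20894)/(-6490 + 2645) - C(-149, 95) = ((-1 + 148) + 20894)/(-6490 + 2645) - 10*(-149) = (147 + 20894)/(-3845) - 1*(-1490) = 21041*(-1/3845) + 1490 = -21041/3845 + 1490 = 5708009/3845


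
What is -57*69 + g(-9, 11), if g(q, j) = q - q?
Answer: -3933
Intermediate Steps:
g(q, j) = 0
-57*69 + g(-9, 11) = -57*69 + 0 = -3933 + 0 = -3933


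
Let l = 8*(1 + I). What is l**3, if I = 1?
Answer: 4096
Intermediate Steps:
l = 16 (l = 8*(1 + 1) = 8*2 = 16)
l**3 = 16**3 = 4096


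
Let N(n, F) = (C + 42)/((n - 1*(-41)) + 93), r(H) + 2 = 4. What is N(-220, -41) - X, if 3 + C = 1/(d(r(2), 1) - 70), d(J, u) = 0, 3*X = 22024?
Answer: -132592667/18060 ≈ -7341.8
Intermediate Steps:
r(H) = 2 (r(H) = -2 + 4 = 2)
X = 22024/3 (X = (⅓)*22024 = 22024/3 ≈ 7341.3)
C = -211/70 (C = -3 + 1/(0 - 70) = -3 + 1/(-70) = -3 - 1/70 = -211/70 ≈ -3.0143)
N(n, F) = 2729/(70*(134 + n)) (N(n, F) = (-211/70 + 42)/((n - 1*(-41)) + 93) = 2729/(70*((n + 41) + 93)) = 2729/(70*((41 + n) + 93)) = 2729/(70*(134 + n)))
N(-220, -41) - X = 2729/(70*(134 - 220)) - 1*22024/3 = (2729/70)/(-86) - 22024/3 = (2729/70)*(-1/86) - 22024/3 = -2729/6020 - 22024/3 = -132592667/18060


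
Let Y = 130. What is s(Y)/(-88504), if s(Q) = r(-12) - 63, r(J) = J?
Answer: 75/88504 ≈ 0.00084742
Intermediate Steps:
s(Q) = -75 (s(Q) = -12 - 63 = -75)
s(Y)/(-88504) = -75/(-88504) = -75*(-1/88504) = 75/88504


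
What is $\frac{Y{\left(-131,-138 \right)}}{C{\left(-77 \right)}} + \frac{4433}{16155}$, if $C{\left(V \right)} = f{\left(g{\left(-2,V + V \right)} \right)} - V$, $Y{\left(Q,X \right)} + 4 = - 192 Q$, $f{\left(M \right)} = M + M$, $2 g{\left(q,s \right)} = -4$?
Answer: $\frac{406589549}{1179315} \approx 344.77$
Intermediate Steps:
$g{\left(q,s \right)} = -2$ ($g{\left(q,s \right)} = \frac{1}{2} \left(-4\right) = -2$)
$f{\left(M \right)} = 2 M$
$Y{\left(Q,X \right)} = -4 - 192 Q$
$C{\left(V \right)} = -4 - V$ ($C{\left(V \right)} = 2 \left(-2\right) - V = -4 - V$)
$\frac{Y{\left(-131,-138 \right)}}{C{\left(-77 \right)}} + \frac{4433}{16155} = \frac{-4 - -25152}{-4 - -77} + \frac{4433}{16155} = \frac{-4 + 25152}{-4 + 77} + 4433 \cdot \frac{1}{16155} = \frac{25148}{73} + \frac{4433}{16155} = \frac{406589549}{1179315}$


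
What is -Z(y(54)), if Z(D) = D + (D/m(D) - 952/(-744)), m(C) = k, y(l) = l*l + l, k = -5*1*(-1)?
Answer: -331571/93 ≈ -3565.3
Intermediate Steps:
k = 5 (k = -5*(-1) = 5)
y(l) = l + l**2 (y(l) = l**2 + l = l + l**2)
m(C) = 5
Z(D) = 119/93 + 6*D/5 (Z(D) = D + (D/5 - 952/(-744)) = D + (D*(1/5) - 952*(-1/744)) = D + (D/5 + 119/93) = D + (119/93 + D/5) = 119/93 + 6*D/5)
-Z(y(54)) = -(119/93 + 6*(54*(1 + 54))/5) = -(119/93 + 6*(54*55)/5) = -(119/93 + (6/5)*2970) = -(119/93 + 3564) = -1*331571/93 = -331571/93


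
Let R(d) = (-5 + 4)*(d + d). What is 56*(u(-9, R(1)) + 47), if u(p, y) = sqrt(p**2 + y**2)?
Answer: 2632 + 56*sqrt(85) ≈ 3148.3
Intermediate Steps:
R(d) = -2*d
56*(u(-9, R(1)) + 47) = 56*(sqrt((-9)**2 + (-2*1)**2) + 47) = 56*(sqrt(81 + (-2)**2) + 47) = 56*(sqrt(81 + 4) + 47) = 56*(sqrt(85) + 47) = 56*(47 + sqrt(85)) = 2632 + 56*sqrt(85)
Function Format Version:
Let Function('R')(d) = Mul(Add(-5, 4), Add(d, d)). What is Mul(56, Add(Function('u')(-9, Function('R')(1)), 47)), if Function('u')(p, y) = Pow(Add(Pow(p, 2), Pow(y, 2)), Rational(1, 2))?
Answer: Add(2632, Mul(56, Pow(85, Rational(1, 2)))) ≈ 3148.3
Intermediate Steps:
Function('R')(d) = Mul(-2, d) (Function('R')(d) = Mul(-1, Mul(2, d)) = Mul(-2, d))
Mul(56, Add(Function('u')(-9, Function('R')(1)), 47)) = Mul(56, Add(Pow(Add(Pow(-9, 2), Pow(Mul(-2, 1), 2)), Rational(1, 2)), 47)) = Mul(56, Add(Pow(Add(81, Pow(-2, 2)), Rational(1, 2)), 47)) = Mul(56, Add(Pow(Add(81, 4), Rational(1, 2)), 47)) = Mul(56, Add(Pow(85, Rational(1, 2)), 47)) = Mul(56, Add(47, Pow(85, Rational(1, 2)))) = Add(2632, Mul(56, Pow(85, Rational(1, 2))))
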